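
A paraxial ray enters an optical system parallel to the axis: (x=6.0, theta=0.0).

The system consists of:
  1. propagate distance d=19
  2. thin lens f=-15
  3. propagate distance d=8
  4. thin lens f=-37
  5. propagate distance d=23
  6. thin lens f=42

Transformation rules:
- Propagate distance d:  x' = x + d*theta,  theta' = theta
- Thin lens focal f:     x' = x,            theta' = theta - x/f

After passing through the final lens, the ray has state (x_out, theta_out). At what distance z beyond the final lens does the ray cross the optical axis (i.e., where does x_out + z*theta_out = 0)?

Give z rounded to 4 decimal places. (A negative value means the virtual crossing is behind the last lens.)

Initial: x=6.0000 theta=0.0000
After 1 (propagate distance d=19): x=6.0000 theta=0.0000
After 2 (thin lens f=-15): x=6.0000 theta=0.4000
After 3 (propagate distance d=8): x=9.2000 theta=0.4000
After 4 (thin lens f=-37): x=9.2000 theta=24/37 (≈0.6486)
After 5 (propagate distance d=23): x=4462/185 (≈24.1189) theta=24/37 (≈0.6486)
After 6 (thin lens f=42): x=4462/185 (≈24.1189) theta=289/3885 (≈0.0744)
z_focus = -x_out/theta_out = -(4462/185)/(289/3885) = -93702/289 ≈ -324.2284
Rounded to 4 decimal places: z = -324.2284

Answer: -324.2284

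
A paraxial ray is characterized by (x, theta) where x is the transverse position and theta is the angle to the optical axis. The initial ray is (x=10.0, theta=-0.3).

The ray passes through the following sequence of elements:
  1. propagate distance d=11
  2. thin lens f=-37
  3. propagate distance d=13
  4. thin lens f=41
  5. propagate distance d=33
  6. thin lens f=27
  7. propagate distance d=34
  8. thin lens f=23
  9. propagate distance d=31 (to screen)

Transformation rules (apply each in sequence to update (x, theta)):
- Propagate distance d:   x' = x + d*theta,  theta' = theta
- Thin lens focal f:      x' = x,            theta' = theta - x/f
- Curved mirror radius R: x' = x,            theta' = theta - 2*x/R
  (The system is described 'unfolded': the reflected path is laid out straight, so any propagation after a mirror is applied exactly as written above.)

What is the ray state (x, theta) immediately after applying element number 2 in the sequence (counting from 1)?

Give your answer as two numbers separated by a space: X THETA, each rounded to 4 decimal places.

Answer: 6.7000 -0.1189

Derivation:
Initial: x=10.0000 theta=-0.3000
After 1 (propagate distance d=11): x=6.7000 theta=-0.3000
After 2 (thin lens f=-37): x=6.7000 theta=-22/185 (≈-0.1189)
Rounded to 4 decimal places: x = 6.7000, theta = -0.1189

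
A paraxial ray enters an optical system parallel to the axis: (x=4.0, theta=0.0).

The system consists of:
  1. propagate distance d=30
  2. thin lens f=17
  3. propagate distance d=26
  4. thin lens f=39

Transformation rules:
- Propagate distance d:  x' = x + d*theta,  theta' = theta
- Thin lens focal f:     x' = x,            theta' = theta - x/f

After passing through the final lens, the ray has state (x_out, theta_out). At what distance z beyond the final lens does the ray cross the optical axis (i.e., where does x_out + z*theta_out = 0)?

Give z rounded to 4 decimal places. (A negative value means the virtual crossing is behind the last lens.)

Answer: -11.7000

Derivation:
Initial: x=4.0000 theta=0.0000
After 1 (propagate distance d=30): x=4.0000 theta=0.0000
After 2 (thin lens f=17): x=4.0000 theta=-4/17 (≈-0.2353)
After 3 (propagate distance d=26): x=-36/17 (≈-2.1176) theta=-4/17 (≈-0.2353)
After 4 (thin lens f=39): x=-36/17 (≈-2.1176) theta=-40/221 (≈-0.1810)
z_focus = -x_out/theta_out = -(-36/17)/(-40/221) = -11.7000
Rounded to 4 decimal places: z = -11.7000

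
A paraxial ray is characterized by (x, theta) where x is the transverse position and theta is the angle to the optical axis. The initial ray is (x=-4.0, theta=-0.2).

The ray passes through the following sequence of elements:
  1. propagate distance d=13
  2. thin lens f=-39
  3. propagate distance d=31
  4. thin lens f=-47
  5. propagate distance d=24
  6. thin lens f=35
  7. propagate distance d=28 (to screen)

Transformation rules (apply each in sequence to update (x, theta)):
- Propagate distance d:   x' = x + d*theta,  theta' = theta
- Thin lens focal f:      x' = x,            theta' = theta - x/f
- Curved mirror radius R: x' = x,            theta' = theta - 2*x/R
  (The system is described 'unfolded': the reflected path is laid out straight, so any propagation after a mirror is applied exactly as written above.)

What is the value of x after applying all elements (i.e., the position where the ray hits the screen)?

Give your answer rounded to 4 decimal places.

Answer: -28.3139

Derivation:
Initial: x=-4.0000 theta=-0.2000
After 1 (propagate distance d=13): x=-6.6000 theta=-0.2000
After 2 (thin lens f=-39): x=-6.6000 theta=-24/65 (≈-0.3692)
After 3 (propagate distance d=31): x=-1173/65 (≈-18.0462) theta=-24/65 (≈-0.3692)
After 4 (thin lens f=-47): x=-1173/65 (≈-18.0462) theta=-177/235 (≈-0.7532)
After 5 (propagate distance d=24): x=-22071/611 (≈-36.1227) theta=-177/235 (≈-0.7532)
After 6 (thin lens f=35): x=-22071/611 (≈-36.1227) theta=852/3055 (≈0.2789)
After 7 (propagate distance d=28 (to screen)): x=-86499/3055 (≈-28.3139) theta=852/3055 (≈0.2789)
Rounded to 4 decimal places: x = -28.3139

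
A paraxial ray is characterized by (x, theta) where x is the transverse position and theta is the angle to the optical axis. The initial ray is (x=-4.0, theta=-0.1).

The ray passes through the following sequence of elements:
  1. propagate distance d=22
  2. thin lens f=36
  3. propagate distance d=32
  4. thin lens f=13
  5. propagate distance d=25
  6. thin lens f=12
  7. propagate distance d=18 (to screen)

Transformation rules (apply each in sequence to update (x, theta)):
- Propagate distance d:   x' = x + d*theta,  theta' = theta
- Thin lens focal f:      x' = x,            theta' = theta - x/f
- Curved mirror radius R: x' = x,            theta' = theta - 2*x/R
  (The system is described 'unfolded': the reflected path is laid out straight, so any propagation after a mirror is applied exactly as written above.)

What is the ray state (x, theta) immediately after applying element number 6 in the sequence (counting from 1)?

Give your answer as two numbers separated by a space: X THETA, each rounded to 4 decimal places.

Initial: x=-4.0000 theta=-0.1000
After 1 (propagate distance d=22): x=-6.2000 theta=-0.1000
After 2 (thin lens f=36): x=-6.2000 theta=13/180 (≈0.0722)
After 3 (propagate distance d=32): x=-35/9 (≈-3.8889) theta=13/180 (≈0.0722)
After 4 (thin lens f=13): x=-35/9 (≈-3.8889) theta=869/2340 (≈0.3714)
After 5 (propagate distance d=25): x=2525/468 (≈5.3953) theta=869/2340 (≈0.3714)
After 6 (thin lens f=12): x=2525/468 (≈5.3953) theta=-169/2160 (≈-0.0782)
Rounded to 4 decimal places: x = 5.3953, theta = -0.0782

Answer: 5.3953 -0.0782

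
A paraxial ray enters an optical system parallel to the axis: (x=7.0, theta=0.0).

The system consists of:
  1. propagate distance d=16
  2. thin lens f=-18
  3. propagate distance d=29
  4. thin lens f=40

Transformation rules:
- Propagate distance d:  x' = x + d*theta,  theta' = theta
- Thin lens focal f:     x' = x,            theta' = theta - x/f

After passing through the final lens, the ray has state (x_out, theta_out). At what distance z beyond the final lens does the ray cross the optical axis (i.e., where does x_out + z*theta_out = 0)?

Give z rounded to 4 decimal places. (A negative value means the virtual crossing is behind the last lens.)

Initial: x=7.0000 theta=0.0000
After 1 (propagate distance d=16): x=7.0000 theta=0.0000
After 2 (thin lens f=-18): x=7.0000 theta=7/18 (≈0.3889)
After 3 (propagate distance d=29): x=329/18 (≈18.2778) theta=7/18 (≈0.3889)
After 4 (thin lens f=40): x=329/18 (≈18.2778) theta=-49/720 (≈-0.0681)
z_focus = -x_out/theta_out = -(329/18)/(-49/720) = 1880/7 ≈ 268.5714
Rounded to 4 decimal places: z = 268.5714

Answer: 268.5714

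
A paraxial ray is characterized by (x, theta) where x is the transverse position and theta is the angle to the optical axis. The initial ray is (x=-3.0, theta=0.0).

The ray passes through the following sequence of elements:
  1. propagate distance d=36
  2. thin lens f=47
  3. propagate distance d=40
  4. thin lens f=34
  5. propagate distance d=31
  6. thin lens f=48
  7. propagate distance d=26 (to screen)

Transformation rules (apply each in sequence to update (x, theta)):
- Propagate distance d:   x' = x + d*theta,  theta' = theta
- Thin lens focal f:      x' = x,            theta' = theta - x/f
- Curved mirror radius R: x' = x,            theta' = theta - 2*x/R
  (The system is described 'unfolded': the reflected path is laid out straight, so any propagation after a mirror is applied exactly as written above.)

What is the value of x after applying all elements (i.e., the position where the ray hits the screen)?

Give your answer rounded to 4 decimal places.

Initial: x=-3.0000 theta=0.0000
After 1 (propagate distance d=36): x=-3.0000 theta=0.0000
After 2 (thin lens f=47): x=-3.0000 theta=3/47 (≈0.0638)
After 3 (propagate distance d=40): x=-21/47 (≈-0.4468) theta=3/47 (≈0.0638)
After 4 (thin lens f=34): x=-21/47 (≈-0.4468) theta=123/1598 (≈0.0770)
After 5 (propagate distance d=31): x=3099/1598 (≈1.9393) theta=123/1598 (≈0.0770)
After 6 (thin lens f=48): x=3099/1598 (≈1.9393) theta=55/1504 (≈0.0366)
After 7 (propagate distance d=26 (to screen)): x=36947/12784 (≈2.8901) theta=55/1504 (≈0.0366)
Rounded to 4 decimal places: x = 2.8901

Answer: 2.8901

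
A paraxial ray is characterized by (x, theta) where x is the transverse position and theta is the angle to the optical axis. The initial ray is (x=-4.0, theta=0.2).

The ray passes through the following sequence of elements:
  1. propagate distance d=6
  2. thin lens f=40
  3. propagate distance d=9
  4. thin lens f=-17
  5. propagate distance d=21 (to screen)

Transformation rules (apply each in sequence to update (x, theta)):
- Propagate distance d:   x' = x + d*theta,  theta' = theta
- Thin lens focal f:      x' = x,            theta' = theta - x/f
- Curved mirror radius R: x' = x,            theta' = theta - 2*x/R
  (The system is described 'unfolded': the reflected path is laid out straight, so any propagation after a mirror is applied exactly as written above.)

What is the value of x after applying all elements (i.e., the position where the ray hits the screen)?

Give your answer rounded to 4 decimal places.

Answer: 4.8429

Derivation:
Initial: x=-4.0000 theta=0.2000
After 1 (propagate distance d=6): x=-2.8000 theta=0.2000
After 2 (thin lens f=40): x=-2.8000 theta=0.2700
After 3 (propagate distance d=9): x=-0.3700 theta=0.2700
After 4 (thin lens f=-17): x=-0.3700 theta=211/850 (≈0.2482)
After 5 (propagate distance d=21 (to screen)): x=8233/1700 (≈4.8429) theta=211/850 (≈0.2482)
Rounded to 4 decimal places: x = 4.8429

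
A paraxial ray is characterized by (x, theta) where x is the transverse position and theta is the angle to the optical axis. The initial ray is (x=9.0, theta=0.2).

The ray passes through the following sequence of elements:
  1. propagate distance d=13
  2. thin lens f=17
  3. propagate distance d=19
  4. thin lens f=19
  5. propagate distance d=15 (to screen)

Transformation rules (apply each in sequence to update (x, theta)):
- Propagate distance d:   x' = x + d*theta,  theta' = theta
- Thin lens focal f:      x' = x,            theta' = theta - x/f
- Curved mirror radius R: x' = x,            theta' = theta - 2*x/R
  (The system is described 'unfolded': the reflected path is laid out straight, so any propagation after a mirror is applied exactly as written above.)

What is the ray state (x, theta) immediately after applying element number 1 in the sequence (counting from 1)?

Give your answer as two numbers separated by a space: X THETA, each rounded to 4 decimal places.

Answer: 11.6000 0.2000

Derivation:
Initial: x=9.0000 theta=0.2000
After 1 (propagate distance d=13): x=11.6000 theta=0.2000
Rounded to 4 decimal places: x = 11.6000, theta = 0.2000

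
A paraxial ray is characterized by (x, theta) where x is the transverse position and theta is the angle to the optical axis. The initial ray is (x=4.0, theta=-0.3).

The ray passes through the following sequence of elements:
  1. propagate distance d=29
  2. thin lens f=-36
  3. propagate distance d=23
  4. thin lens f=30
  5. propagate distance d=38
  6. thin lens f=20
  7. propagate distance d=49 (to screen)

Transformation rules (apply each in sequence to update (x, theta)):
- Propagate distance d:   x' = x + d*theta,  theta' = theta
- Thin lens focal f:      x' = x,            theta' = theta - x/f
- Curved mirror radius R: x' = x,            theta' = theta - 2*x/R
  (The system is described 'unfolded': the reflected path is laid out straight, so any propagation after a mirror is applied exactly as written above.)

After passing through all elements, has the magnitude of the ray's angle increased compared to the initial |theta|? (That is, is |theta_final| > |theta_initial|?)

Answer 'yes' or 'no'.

Initial: x=4.0000 theta=-0.3000
After 1 (propagate distance d=29): x=-4.7000 theta=-0.3000
After 2 (thin lens f=-36): x=-4.7000 theta=-31/72 (≈-0.4306)
After 3 (propagate distance d=23): x=-5257/360 (≈-14.6028) theta=-31/72 (≈-0.4306)
After 4 (thin lens f=30): x=-5257/360 (≈-14.6028) theta=607/10800 (≈0.0562)
After 5 (propagate distance d=38): x=-33661/2700 (≈-12.4670) theta=607/10800 (≈0.0562)
After 6 (thin lens f=20): x=-33661/2700 (≈-12.4670) theta=1529/2250 (≈0.6796)
After 7 (propagate distance d=49 (to screen)): x=281221/13500 (≈20.8312) theta=1529/2250 (≈0.6796)
|theta_initial|=0.3000 |theta_final|=1529/2250 (≈0.6796) -> increased

Answer: yes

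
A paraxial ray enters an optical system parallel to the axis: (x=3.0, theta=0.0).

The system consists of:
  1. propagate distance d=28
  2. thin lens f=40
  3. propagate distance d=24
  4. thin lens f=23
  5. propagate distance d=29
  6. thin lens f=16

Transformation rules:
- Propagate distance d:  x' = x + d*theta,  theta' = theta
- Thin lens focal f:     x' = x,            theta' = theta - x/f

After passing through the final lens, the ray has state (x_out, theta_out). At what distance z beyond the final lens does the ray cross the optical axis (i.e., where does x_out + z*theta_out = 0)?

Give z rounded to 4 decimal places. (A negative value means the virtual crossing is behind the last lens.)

Initial: x=3.0000 theta=0.0000
After 1 (propagate distance d=28): x=3.0000 theta=0.0000
After 2 (thin lens f=40): x=3.0000 theta=-0.0750
After 3 (propagate distance d=24): x=1.2000 theta=-0.0750
After 4 (thin lens f=23): x=1.2000 theta=-117/920 (≈-0.1272)
After 5 (propagate distance d=29): x=-2289/920 (≈-2.4880) theta=-117/920 (≈-0.1272)
After 6 (thin lens f=16): x=-2289/920 (≈-2.4880) theta=417/14720 (≈0.0283)
z_focus = -x_out/theta_out = -(-2289/920)/(417/14720) = 12208/139 ≈ 87.8273
Rounded to 4 decimal places: z = 87.8273

Answer: 87.8273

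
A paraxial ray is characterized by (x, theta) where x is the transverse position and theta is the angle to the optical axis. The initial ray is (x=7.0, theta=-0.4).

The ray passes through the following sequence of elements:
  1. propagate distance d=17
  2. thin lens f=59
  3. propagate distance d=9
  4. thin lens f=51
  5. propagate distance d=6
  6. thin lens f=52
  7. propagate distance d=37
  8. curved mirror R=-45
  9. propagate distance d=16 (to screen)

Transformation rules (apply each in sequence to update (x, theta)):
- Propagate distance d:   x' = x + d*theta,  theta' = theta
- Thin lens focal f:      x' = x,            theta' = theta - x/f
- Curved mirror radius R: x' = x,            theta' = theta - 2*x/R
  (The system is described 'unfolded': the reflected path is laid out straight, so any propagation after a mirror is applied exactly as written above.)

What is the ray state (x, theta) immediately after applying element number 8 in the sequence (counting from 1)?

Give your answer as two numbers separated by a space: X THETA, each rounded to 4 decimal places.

Initial: x=7.0000 theta=-0.4000
After 1 (propagate distance d=17): x=0.2000 theta=-0.4000
After 2 (thin lens f=59): x=0.2000 theta=-119/295 (≈-0.4034)
After 3 (propagate distance d=9): x=-1012/295 (≈-3.4305) theta=-119/295 (≈-0.4034)
After 4 (thin lens f=51): x=-1012/295 (≈-3.4305) theta=-5057/15045 (≈-0.3361)
After 5 (propagate distance d=6): x=-27318/5015 (≈-5.4473) theta=-5057/15045 (≈-0.3361)
After 6 (thin lens f=52): x=-27318/5015 (≈-5.4473) theta=-18101/78234 (≈-0.2314)
After 7 (propagate distance d=37): x=-5479489/391170 (≈-14.0079) theta=-18101/78234 (≈-0.2314)
After 8 (curved mirror R=-45): x=-5479489/391170 (≈-14.0079) theta=-15031703/17602650 (≈-0.8539)
Rounded to 4 decimal places: x = -14.0079, theta = -0.8539

Answer: -14.0079 -0.8539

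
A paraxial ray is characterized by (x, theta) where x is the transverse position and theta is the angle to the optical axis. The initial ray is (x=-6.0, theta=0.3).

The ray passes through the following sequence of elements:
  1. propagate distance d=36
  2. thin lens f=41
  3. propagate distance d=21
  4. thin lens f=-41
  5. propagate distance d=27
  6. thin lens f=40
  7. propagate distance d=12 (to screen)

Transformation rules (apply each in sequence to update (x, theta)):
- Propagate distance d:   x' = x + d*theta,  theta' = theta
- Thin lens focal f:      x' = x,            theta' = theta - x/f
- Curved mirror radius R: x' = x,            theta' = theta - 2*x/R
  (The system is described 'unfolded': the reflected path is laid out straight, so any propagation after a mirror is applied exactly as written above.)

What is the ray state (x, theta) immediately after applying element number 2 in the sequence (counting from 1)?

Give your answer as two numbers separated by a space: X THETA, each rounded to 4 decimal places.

Answer: 4.8000 0.1829

Derivation:
Initial: x=-6.0000 theta=0.3000
After 1 (propagate distance d=36): x=4.8000 theta=0.3000
After 2 (thin lens f=41): x=4.8000 theta=15/82 (≈0.1829)
Rounded to 4 decimal places: x = 4.8000, theta = 0.1829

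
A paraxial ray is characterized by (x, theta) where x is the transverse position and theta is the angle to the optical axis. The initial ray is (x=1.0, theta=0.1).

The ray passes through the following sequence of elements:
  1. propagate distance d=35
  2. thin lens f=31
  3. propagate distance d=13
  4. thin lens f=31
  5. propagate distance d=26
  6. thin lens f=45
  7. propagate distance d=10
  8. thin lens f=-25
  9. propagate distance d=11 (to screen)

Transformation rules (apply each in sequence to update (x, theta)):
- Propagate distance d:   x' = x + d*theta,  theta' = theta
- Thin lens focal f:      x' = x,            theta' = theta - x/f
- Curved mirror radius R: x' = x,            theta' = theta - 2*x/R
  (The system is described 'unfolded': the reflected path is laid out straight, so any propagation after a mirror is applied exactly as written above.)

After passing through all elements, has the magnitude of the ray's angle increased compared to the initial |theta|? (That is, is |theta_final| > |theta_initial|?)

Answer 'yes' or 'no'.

Answer: yes

Derivation:
Initial: x=1.0000 theta=0.1000
After 1 (propagate distance d=35): x=4.5000 theta=0.1000
After 2 (thin lens f=31): x=4.5000 theta=-7/155 (≈-0.0452)
After 3 (propagate distance d=13): x=1213/310 (≈3.9129) theta=-7/155 (≈-0.0452)
After 4 (thin lens f=31): x=1213/310 (≈3.9129) theta=-1647/9610 (≈-0.1714)
After 5 (propagate distance d=26): x=-5219/9610 (≈-0.5431) theta=-1647/9610 (≈-0.1714)
After 6 (thin lens f=45): x=-5219/9610 (≈-0.5431) theta=-34448/216225 (≈-0.1593)
After 7 (propagate distance d=10): x=-184763/86490 (≈-2.1362) theta=-34448/216225 (≈-0.1593)
After 8 (thin lens f=-25): x=-184763/86490 (≈-2.1362) theta=-529243/2162250 (≈-0.2448)
After 9 (propagate distance d=11 (to screen)): x=-5220374/1081125 (≈-4.8286) theta=-529243/2162250 (≈-0.2448)
|theta_initial|=0.1000 |theta_final|=529243/2162250 (≈0.2448) -> increased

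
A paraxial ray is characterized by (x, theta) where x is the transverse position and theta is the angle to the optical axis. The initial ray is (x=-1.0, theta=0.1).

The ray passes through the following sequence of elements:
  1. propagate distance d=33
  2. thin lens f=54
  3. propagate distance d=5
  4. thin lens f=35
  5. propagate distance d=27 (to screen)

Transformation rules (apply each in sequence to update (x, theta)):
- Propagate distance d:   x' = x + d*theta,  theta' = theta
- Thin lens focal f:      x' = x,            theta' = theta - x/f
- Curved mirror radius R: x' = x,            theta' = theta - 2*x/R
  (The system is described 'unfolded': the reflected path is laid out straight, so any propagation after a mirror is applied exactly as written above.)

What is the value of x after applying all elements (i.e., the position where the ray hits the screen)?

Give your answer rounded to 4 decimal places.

Answer: 2.1413

Derivation:
Initial: x=-1.0000 theta=0.1000
After 1 (propagate distance d=33): x=2.3000 theta=0.1000
After 2 (thin lens f=54): x=2.3000 theta=31/540 (≈0.0574)
After 3 (propagate distance d=5): x=1397/540 (≈2.5870) theta=31/540 (≈0.0574)
After 4 (thin lens f=35): x=1397/540 (≈2.5870) theta=-26/1575 (≈-0.0165)
After 5 (propagate distance d=27 (to screen)): x=40471/18900 (≈2.1413) theta=-26/1575 (≈-0.0165)
Rounded to 4 decimal places: x = 2.1413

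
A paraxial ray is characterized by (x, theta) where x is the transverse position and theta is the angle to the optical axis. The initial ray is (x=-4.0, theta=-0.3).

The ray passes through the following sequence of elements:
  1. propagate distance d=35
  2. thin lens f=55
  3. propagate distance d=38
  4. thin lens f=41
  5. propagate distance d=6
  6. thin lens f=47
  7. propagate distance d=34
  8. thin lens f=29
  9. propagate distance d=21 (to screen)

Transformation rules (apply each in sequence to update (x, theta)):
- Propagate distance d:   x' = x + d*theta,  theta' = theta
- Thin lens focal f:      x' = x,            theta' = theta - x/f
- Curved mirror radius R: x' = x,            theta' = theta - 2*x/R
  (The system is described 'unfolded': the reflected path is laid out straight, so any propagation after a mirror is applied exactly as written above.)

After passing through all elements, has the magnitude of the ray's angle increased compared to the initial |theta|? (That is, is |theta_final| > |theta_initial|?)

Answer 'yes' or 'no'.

Initial: x=-4.0000 theta=-0.3000
After 1 (propagate distance d=35): x=-14.5000 theta=-0.3000
After 2 (thin lens f=55): x=-14.5000 theta=-2/55 (≈-0.0364)
After 3 (propagate distance d=38): x=-1747/110 (≈-15.8818) theta=-2/55 (≈-0.0364)
After 4 (thin lens f=41): x=-1747/110 (≈-15.8818) theta=1583/4510 (≈0.3510)
After 5 (propagate distance d=6): x=-62129/4510 (≈-13.7758) theta=1583/4510 (≈0.3510)
After 6 (thin lens f=47): x=-62129/4510 (≈-13.7758) theta=333/517 (≈0.6441)
After 7 (propagate distance d=34): x=1721957/211970 (≈8.1236) theta=333/517 (≈0.6441)
After 8 (thin lens f=29): x=1721957/211970 (≈8.1236) theta=2237413/6147130 (≈0.3640)
After 9 (propagate distance d=21 (to screen)): x=48461213/3073565 (≈15.7671) theta=2237413/6147130 (≈0.3640)
|theta_initial|=0.3000 |theta_final|=2237413/6147130 (≈0.3640) -> increased

Answer: yes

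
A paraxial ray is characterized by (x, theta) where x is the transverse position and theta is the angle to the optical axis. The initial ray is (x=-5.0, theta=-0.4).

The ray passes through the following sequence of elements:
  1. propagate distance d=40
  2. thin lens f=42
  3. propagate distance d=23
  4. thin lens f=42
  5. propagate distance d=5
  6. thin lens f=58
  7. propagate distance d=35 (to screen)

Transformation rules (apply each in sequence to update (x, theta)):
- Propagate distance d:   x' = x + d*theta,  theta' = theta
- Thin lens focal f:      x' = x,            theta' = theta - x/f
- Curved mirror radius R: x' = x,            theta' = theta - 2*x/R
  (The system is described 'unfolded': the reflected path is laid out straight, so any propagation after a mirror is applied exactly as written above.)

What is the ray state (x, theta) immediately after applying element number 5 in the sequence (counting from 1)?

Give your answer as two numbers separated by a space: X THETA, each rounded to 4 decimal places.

Answer: -15.9738 0.5452

Derivation:
Initial: x=-5.0000 theta=-0.4000
After 1 (propagate distance d=40): x=-21.0000 theta=-0.4000
After 2 (thin lens f=42): x=-21.0000 theta=0.1000
After 3 (propagate distance d=23): x=-18.7000 theta=0.1000
After 4 (thin lens f=42): x=-18.7000 theta=229/420 (≈0.5452)
After 5 (propagate distance d=5): x=-6709/420 (≈-15.9738) theta=229/420 (≈0.5452)
Rounded to 4 decimal places: x = -15.9738, theta = 0.5452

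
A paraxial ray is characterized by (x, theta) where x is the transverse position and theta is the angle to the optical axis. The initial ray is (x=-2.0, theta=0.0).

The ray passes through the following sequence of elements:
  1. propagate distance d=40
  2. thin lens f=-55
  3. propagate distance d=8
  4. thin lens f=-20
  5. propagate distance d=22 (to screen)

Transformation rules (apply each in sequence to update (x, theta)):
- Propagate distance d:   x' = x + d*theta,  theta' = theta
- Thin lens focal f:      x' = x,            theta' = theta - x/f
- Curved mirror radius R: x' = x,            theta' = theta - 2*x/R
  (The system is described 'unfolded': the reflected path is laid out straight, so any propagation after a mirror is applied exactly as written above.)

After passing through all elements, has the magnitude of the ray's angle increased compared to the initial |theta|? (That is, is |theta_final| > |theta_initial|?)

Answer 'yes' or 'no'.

Initial: x=-2.0000 theta=0.0000
After 1 (propagate distance d=40): x=-2.0000 theta=0.0000
After 2 (thin lens f=-55): x=-2.0000 theta=-2/55 (≈-0.0364)
After 3 (propagate distance d=8): x=-126/55 (≈-2.2909) theta=-2/55 (≈-0.0364)
After 4 (thin lens f=-20): x=-126/55 (≈-2.2909) theta=-83/550 (≈-0.1509)
After 5 (propagate distance d=22 (to screen)): x=-1543/275 (≈-5.6109) theta=-83/550 (≈-0.1509)
|theta_initial|=0.0000 |theta_final|=83/550 (≈0.1509) -> increased

Answer: yes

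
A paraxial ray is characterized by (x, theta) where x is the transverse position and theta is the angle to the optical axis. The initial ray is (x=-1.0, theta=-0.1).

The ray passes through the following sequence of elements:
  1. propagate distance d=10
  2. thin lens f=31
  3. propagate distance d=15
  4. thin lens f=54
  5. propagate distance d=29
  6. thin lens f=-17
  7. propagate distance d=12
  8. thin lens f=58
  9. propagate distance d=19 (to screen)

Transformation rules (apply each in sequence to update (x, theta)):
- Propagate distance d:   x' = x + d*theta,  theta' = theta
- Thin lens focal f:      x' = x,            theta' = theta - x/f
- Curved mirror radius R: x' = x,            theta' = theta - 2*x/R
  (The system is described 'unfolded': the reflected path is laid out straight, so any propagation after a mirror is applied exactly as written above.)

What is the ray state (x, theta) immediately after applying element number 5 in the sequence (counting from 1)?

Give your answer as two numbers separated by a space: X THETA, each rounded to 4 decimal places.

Answer: -2.2014 0.0114

Derivation:
Initial: x=-1.0000 theta=-0.1000
After 1 (propagate distance d=10): x=-2.0000 theta=-0.1000
After 2 (thin lens f=31): x=-2.0000 theta=-11/310 (≈-0.0355)
After 3 (propagate distance d=15): x=-157/62 (≈-2.5323) theta=-11/310 (≈-0.0355)
After 4 (thin lens f=54): x=-157/62 (≈-2.5323) theta=191/16740 (≈0.0114)
After 5 (propagate distance d=29): x=-36851/16740 (≈-2.2014) theta=191/16740 (≈0.0114)
Rounded to 4 decimal places: x = -2.2014, theta = 0.0114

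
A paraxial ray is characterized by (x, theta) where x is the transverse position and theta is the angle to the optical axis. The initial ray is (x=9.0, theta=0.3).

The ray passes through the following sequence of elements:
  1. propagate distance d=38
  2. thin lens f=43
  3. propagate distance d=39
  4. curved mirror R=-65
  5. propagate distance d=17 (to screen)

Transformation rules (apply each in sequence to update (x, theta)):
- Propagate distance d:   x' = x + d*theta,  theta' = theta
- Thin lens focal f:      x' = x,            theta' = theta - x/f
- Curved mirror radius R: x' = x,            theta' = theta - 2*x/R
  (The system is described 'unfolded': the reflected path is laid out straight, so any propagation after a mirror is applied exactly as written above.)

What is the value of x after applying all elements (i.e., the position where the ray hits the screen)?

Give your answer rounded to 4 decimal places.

Initial: x=9.0000 theta=0.3000
After 1 (propagate distance d=38): x=20.4000 theta=0.3000
After 2 (thin lens f=43): x=20.4000 theta=-15/86 (≈-0.1744)
After 3 (propagate distance d=39): x=5847/430 (≈13.5977) theta=-15/86 (≈-0.1744)
After 4 (curved mirror R=-65): x=5847/430 (≈13.5977) theta=6819/27950 (≈0.2440)
After 5 (propagate distance d=17 (to screen)): x=247989/13975 (≈17.7452) theta=6819/27950 (≈0.2440)
Rounded to 4 decimal places: x = 17.7452

Answer: 17.7452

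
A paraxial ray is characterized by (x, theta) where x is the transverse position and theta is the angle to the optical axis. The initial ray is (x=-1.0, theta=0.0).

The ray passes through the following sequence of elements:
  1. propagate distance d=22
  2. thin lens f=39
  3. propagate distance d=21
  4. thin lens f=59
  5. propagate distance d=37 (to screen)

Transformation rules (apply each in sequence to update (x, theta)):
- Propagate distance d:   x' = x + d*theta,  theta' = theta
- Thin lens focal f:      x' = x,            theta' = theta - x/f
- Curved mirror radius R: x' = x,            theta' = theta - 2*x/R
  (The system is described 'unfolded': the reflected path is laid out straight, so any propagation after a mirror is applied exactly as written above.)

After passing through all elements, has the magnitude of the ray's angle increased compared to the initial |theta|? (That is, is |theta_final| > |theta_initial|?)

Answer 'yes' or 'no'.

Initial: x=-1.0000 theta=0.0000
After 1 (propagate distance d=22): x=-1.0000 theta=0.0000
After 2 (thin lens f=39): x=-1.0000 theta=1/39 (≈0.0256)
After 3 (propagate distance d=21): x=-6/13 (≈-0.4615) theta=1/39 (≈0.0256)
After 4 (thin lens f=59): x=-6/13 (≈-0.4615) theta=77/2301 (≈0.0335)
After 5 (propagate distance d=37 (to screen)): x=1787/2301 (≈0.7766) theta=77/2301 (≈0.0335)
|theta_initial|=0.0000 |theta_final|=77/2301 (≈0.0335) -> increased

Answer: yes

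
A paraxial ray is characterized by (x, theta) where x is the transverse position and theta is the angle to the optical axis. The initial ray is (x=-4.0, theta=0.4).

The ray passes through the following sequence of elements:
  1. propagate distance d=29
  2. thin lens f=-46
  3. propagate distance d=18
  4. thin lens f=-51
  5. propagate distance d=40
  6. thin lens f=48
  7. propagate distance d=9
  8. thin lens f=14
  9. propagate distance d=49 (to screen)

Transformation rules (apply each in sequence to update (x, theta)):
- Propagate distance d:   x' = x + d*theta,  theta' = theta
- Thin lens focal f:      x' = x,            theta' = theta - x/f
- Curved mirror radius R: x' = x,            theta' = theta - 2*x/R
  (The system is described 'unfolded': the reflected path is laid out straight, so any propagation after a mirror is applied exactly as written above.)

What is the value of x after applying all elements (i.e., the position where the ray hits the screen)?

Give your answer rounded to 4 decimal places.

Initial: x=-4.0000 theta=0.4000
After 1 (propagate distance d=29): x=7.6000 theta=0.4000
After 2 (thin lens f=-46): x=7.6000 theta=13/23 (≈0.5652)
After 3 (propagate distance d=18): x=2044/115 (≈17.7739) theta=13/23 (≈0.5652)
After 4 (thin lens f=-51): x=2044/115 (≈17.7739) theta=233/255 (≈0.9137)
After 5 (propagate distance d=40): x=318604/5865 (≈54.3229) theta=233/255 (≈0.9137)
After 6 (thin lens f=48): x=318604/5865 (≈54.3229) theta=-15343/70380 (≈-0.2180)
After 7 (propagate distance d=9): x=1228387/23460 (≈52.3609) theta=-15343/70380 (≈-0.2180)
After 8 (thin lens f=14): x=1228387/23460 (≈52.3609) theta=-3899963/985320 (≈-3.9581)
After 9 (propagate distance d=49 (to screen)): x=-19929419/140760 (≈-141.5844) theta=-3899963/985320 (≈-3.9581)
Rounded to 4 decimal places: x = -141.5844

Answer: -141.5844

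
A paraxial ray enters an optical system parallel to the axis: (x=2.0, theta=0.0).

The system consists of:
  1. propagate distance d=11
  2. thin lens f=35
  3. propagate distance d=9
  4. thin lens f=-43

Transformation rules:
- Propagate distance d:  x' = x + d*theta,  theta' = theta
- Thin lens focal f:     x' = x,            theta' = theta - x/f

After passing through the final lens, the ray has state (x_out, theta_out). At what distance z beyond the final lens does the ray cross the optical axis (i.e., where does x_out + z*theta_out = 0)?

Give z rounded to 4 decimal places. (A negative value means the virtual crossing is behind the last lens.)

Answer: 65.7647

Derivation:
Initial: x=2.0000 theta=0.0000
After 1 (propagate distance d=11): x=2.0000 theta=0.0000
After 2 (thin lens f=35): x=2.0000 theta=-2/35 (≈-0.0571)
After 3 (propagate distance d=9): x=52/35 (≈1.4857) theta=-2/35 (≈-0.0571)
After 4 (thin lens f=-43): x=52/35 (≈1.4857) theta=-34/1505 (≈-0.0226)
z_focus = -x_out/theta_out = -(52/35)/(-34/1505) = 1118/17 ≈ 65.7647
Rounded to 4 decimal places: z = 65.7647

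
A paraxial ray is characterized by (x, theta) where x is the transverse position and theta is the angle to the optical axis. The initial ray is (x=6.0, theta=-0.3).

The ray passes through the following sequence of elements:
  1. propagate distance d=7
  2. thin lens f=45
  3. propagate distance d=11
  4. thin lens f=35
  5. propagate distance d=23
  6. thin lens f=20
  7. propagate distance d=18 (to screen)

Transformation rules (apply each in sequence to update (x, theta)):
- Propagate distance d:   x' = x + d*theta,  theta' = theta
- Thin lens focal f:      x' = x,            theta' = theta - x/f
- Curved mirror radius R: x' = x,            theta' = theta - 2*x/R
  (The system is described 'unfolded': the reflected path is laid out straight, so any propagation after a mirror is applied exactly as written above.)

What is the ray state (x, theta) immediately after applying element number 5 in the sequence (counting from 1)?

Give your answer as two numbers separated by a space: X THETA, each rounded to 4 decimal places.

Initial: x=6.0000 theta=-0.3000
After 1 (propagate distance d=7): x=3.9000 theta=-0.3000
After 2 (thin lens f=45): x=3.9000 theta=-29/75 (≈-0.3867)
After 3 (propagate distance d=11): x=-53/150 (≈-0.3533) theta=-29/75 (≈-0.3867)
After 4 (thin lens f=35): x=-53/150 (≈-0.3533) theta=-659/1750 (≈-0.3766)
After 5 (propagate distance d=23): x=-23663/2625 (≈-9.0145) theta=-659/1750 (≈-0.3766)
Rounded to 4 decimal places: x = -9.0145, theta = -0.3766

Answer: -9.0145 -0.3766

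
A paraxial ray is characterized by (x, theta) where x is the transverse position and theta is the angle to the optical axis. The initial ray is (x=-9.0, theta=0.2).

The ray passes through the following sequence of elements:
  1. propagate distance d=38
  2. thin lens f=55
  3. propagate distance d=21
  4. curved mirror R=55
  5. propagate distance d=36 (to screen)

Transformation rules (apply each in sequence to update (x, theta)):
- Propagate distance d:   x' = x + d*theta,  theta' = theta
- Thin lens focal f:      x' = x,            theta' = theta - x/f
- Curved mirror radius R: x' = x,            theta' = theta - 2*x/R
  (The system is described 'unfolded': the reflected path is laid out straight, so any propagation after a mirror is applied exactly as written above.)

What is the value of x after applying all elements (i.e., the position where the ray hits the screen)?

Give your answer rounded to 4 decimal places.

Initial: x=-9.0000 theta=0.2000
After 1 (propagate distance d=38): x=-1.4000 theta=0.2000
After 2 (thin lens f=55): x=-1.4000 theta=62/275 (≈0.2255)
After 3 (propagate distance d=21): x=917/275 (≈3.3345) theta=62/275 (≈0.2255)
After 4 (curved mirror R=55): x=917/275 (≈3.3345) theta=1576/15125 (≈0.1042)
After 5 (propagate distance d=36 (to screen)): x=107171/15125 (≈7.0857) theta=1576/15125 (≈0.1042)
Rounded to 4 decimal places: x = 7.0857

Answer: 7.0857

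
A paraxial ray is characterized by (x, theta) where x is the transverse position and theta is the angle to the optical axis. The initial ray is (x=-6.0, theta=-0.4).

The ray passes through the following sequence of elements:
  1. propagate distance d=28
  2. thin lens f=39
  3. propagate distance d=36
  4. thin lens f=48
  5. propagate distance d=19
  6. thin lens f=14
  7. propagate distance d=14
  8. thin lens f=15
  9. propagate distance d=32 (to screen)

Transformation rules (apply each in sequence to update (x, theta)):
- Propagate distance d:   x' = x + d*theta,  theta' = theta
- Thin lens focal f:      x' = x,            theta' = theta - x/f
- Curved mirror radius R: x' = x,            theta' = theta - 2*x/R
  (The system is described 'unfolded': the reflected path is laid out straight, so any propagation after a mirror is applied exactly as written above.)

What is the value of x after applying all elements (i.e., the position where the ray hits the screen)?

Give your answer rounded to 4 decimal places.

Answer: 25.8777

Derivation:
Initial: x=-6.0000 theta=-0.4000
After 1 (propagate distance d=28): x=-17.2000 theta=-0.4000
After 2 (thin lens f=39): x=-17.2000 theta=8/195 (≈0.0410)
After 3 (propagate distance d=36): x=-1022/65 (≈-15.7231) theta=8/195 (≈0.0410)
After 4 (thin lens f=48): x=-1022/65 (≈-15.7231) theta=115/312 (≈0.3686)
After 5 (propagate distance d=19): x=-13603/1560 (≈-8.7199) theta=115/312 (≈0.3686)
After 6 (thin lens f=14): x=-13603/1560 (≈-8.7199) theta=21653/21840 (≈0.9914)
After 7 (propagate distance d=14): x=805/156 (≈5.1603) theta=21653/21840 (≈0.9914)
After 8 (thin lens f=15): x=805/156 (≈5.1603) theta=3263/5040 (≈0.6474)
After 9 (propagate distance d=32 (to screen)): x=423877/16380 (≈25.8777) theta=3263/5040 (≈0.6474)
Rounded to 4 decimal places: x = 25.8777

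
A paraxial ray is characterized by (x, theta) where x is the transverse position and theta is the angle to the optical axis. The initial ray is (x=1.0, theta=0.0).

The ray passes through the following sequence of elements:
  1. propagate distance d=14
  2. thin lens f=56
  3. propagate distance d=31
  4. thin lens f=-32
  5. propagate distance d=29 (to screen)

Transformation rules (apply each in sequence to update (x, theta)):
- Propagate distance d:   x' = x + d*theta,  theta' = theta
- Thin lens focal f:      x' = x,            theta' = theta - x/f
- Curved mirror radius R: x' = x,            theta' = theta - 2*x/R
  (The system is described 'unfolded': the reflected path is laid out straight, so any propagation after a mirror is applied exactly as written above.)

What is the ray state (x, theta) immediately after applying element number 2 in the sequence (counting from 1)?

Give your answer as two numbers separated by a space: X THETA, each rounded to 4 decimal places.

Initial: x=1.0000 theta=0.0000
After 1 (propagate distance d=14): x=1.0000 theta=0.0000
After 2 (thin lens f=56): x=1.0000 theta=-1/56 (≈-0.0179)
Rounded to 4 decimal places: x = 1.0000, theta = -0.0179

Answer: 1.0000 -0.0179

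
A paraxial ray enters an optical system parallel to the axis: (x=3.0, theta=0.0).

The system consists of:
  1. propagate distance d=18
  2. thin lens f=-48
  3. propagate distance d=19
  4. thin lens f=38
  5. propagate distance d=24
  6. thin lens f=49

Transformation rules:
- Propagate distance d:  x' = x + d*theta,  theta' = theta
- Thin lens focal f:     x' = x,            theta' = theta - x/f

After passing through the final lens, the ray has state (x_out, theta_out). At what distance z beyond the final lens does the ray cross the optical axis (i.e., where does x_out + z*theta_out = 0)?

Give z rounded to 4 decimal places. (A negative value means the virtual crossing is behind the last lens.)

Answer: 27.7132

Derivation:
Initial: x=3.0000 theta=0.0000
After 1 (propagate distance d=18): x=3.0000 theta=0.0000
After 2 (thin lens f=-48): x=3.0000 theta=0.0625
After 3 (propagate distance d=19): x=4.1875 theta=0.0625
After 4 (thin lens f=38): x=4.1875 theta=-29/608 (≈-0.0477)
After 5 (propagate distance d=24): x=925/304 (≈3.0428) theta=-29/608 (≈-0.0477)
After 6 (thin lens f=49): x=925/304 (≈3.0428) theta=-3271/29792 (≈-0.1098)
z_focus = -x_out/theta_out = -(925/304)/(-3271/29792) = 90650/3271 ≈ 27.7132
Rounded to 4 decimal places: z = 27.7132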